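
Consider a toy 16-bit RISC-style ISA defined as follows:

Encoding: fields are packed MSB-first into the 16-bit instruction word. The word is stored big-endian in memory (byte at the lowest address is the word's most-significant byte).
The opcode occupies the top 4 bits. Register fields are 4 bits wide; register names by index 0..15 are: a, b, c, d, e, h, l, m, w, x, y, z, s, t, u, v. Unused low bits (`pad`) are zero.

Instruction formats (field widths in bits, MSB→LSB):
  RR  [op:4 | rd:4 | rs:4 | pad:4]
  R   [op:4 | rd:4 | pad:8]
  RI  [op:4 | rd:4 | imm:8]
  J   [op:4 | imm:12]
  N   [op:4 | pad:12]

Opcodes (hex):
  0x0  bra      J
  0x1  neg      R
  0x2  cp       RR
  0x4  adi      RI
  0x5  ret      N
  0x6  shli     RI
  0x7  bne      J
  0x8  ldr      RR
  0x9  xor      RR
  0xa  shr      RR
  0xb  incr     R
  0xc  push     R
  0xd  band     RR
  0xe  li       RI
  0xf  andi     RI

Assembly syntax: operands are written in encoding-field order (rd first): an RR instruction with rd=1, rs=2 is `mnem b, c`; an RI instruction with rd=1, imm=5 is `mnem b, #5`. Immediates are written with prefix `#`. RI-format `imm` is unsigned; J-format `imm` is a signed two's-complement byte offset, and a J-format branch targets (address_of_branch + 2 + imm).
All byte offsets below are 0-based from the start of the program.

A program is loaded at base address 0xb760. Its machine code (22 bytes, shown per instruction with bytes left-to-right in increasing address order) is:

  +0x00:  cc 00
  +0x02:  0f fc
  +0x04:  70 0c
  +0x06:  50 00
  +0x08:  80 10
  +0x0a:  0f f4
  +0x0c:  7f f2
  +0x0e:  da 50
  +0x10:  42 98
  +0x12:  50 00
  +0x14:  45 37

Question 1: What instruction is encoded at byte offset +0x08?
off 0x08: read 80 10 as big → 0x8010
  op=0x8010>>12=0x8 ⇒ ldr (RR)
  rd@[11:8]=0x0 ⇒ a
  rs@[7:4]=0x1 ⇒ b

ldr a, b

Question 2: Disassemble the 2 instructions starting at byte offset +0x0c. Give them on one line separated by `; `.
+0x0c: 7f f2 ⇒ word 0x7ff2 (big)
  top 4b → 0x7 → bne [J]
  imm: (w>>0)&0xfff=0xff2 (s12→-14) → #-14
+0x0e: da 50 ⇒ word 0xda50 (big)
  top 4b → 0xd → band [RR]
  rd: (w>>8)&0xf=0xa → y
  rs: (w>>4)&0xf=0x5 → h

bne #-14; band y, h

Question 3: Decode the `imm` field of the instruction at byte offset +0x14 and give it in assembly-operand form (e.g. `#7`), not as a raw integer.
#55

off 0x14: read 45 37 as big → 0x4537
  opcode bits[15:12]=0x4: adi/RI
  rd@[11:8]=0x5 ⇒ h
  imm@[7:0]=0x37 ⇒ #55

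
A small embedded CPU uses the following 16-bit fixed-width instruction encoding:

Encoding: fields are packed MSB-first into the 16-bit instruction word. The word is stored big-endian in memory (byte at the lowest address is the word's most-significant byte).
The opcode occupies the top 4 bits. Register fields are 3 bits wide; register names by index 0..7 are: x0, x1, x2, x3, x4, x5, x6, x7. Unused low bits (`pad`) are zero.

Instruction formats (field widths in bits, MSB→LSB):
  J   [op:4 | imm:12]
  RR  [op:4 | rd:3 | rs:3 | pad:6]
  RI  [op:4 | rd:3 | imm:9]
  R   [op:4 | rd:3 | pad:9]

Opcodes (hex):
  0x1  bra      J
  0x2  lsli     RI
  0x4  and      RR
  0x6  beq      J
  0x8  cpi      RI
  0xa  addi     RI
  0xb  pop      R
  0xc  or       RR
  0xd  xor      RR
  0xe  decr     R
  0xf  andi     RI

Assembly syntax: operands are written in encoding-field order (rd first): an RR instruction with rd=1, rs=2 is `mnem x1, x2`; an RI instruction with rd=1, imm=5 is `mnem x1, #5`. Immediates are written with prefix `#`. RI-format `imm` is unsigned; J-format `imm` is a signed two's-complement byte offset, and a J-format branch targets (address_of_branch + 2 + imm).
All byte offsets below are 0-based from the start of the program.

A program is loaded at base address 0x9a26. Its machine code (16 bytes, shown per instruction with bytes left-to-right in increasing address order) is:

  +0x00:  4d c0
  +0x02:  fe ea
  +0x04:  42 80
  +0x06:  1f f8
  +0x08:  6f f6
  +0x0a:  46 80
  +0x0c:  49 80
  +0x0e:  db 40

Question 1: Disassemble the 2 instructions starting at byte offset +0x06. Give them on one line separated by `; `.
bra #-8; beq #-10

+0x06: 1f f8 ⇒ word 0x1ff8 (big)
  top 4b → 0x1 → bra [J]
  [11:0] imm=4088 (s12→-8) = #-8
+0x08: 6f f6 ⇒ word 0x6ff6 (big)
  top 4b → 0x6 → beq [J]
  [11:0] imm=4086 (s12→-10) = #-10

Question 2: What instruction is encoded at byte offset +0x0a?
and x3, x2

[0a] 46 80 → 0x4680
  opcode bits[15:12]=0x4: and/RR
  rd: (w>>9)&0x7=0x3 → x3
  rs: (w>>6)&0x7=0x2 → x2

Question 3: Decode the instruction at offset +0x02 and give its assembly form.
[02] fe ea → 0xfeea
  top 4b → 0xf → andi [RI]
  [11:9] rd=7 = x7
  [8:0] imm=234 = #234

andi x7, #234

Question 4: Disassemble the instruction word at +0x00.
@+00  big-endian(4d c0) = 0x4dc0
  opcode bits[15:12]=0x4: and/RR
  rd@[11:9]=0x6 ⇒ x6
  rs@[8:6]=0x7 ⇒ x7

and x6, x7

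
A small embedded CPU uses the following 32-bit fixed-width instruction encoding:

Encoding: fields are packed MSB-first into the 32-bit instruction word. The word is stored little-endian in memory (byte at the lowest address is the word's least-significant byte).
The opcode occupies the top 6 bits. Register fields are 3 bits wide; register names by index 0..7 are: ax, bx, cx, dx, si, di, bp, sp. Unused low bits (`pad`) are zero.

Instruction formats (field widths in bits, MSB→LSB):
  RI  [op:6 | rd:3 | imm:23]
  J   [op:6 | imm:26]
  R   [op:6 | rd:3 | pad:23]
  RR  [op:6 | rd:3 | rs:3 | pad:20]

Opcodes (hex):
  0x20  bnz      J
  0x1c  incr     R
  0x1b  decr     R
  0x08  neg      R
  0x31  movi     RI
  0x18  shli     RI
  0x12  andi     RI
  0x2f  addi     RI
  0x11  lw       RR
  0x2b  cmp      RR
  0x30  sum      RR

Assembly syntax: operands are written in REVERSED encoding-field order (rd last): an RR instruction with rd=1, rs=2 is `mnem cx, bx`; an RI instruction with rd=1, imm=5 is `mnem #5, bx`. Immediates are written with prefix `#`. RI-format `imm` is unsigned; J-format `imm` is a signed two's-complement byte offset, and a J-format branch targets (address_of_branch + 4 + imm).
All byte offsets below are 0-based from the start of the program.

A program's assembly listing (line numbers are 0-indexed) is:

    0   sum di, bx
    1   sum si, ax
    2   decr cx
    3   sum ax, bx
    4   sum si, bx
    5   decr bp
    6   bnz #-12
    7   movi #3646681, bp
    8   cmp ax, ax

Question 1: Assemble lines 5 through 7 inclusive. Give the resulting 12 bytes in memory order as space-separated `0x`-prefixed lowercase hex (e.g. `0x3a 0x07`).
5. decr fields op=0x1b:6|rd=6:3|pad=0:23 → word 6f000000h → 00 00 00 6f
6. bnz fields op=0x20:6|imm=-12:26 → word 83fffff4h → f4 ff ff 83
7. movi fields op=0x31:6|rd=6:3|imm=3646681:23 → word c737a4d9h → d9 a4 37 c7

0x00 0x00 0x00 0x6f 0xf4 0xff 0xff 0x83 0xd9 0xa4 0x37 0xc7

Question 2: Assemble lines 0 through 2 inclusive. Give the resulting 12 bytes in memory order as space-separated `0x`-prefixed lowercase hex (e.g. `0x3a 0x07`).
line 0 (sum): pack op=0x30:6|rd=1:3|rs=5:3|pad=0:20 = 0xc0d00000; little→ 00 00 d0 c0
line 1 (sum): pack op=0x30:6|rd=0:3|rs=4:3|pad=0:20 = 0xc0400000; little→ 00 00 40 c0
line 2 (decr): pack op=0x1b:6|rd=2:3|pad=0:23 = 0x6d000000; little→ 00 00 00 6d

0x00 0x00 0xd0 0xc0 0x00 0x00 0x40 0xc0 0x00 0x00 0x00 0x6d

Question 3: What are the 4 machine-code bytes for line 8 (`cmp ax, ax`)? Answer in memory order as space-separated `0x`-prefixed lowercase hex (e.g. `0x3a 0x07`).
line 8 (cmp): pack op=0x2b:6|rd=0:3|rs=0:3|pad=0:20 = 0xac000000; little→ 00 00 00 ac

0x00 0x00 0x00 0xac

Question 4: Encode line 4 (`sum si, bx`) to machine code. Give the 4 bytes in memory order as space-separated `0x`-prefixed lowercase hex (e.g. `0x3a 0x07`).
0x00 0x00 0xc0 0xc0

4. sum fields op=0x30:6|rd=1:3|rs=4:3|pad=0:20 → word c0c00000h → 00 00 c0 c0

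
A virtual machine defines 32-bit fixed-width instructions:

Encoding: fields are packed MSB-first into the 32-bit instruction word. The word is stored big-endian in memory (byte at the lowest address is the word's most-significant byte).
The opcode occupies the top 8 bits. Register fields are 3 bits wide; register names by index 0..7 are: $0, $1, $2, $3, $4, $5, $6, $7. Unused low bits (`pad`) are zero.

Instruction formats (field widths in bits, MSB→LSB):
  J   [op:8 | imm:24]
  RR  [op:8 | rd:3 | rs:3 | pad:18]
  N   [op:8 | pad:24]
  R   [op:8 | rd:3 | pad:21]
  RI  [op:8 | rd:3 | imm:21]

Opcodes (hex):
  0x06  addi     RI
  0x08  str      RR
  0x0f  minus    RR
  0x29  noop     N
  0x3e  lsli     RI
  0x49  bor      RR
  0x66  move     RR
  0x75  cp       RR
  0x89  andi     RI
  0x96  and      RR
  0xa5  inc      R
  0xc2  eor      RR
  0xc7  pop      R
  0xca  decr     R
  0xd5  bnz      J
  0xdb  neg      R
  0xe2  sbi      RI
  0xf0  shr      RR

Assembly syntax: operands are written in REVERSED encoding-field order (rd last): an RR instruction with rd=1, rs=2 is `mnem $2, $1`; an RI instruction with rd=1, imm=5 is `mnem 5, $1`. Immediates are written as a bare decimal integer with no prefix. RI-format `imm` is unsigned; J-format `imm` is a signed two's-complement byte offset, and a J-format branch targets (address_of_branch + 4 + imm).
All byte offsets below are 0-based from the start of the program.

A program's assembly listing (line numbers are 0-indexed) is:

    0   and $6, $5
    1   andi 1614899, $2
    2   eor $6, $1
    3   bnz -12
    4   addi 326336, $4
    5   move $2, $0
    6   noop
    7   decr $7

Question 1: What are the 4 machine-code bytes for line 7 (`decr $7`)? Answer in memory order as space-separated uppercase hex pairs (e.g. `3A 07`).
CA E0 00 00

line 7 (decr): pack op=0xca:8|rd=7:3|pad=0:21 = 0xcae00000; big→ ca e0 00 00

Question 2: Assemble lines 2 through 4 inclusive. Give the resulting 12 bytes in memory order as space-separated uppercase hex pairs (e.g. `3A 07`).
2. eor fields op=0xc2:8|rd=1:3|rs=6:3|pad=0:18 → word c2380000h → c2 38 00 00
3. bnz fields op=0xd5:8|imm=-12:24 → word d5fffff4h → d5 ff ff f4
4. addi fields op=0x6:8|rd=4:3|imm=326336:21 → word 0684fac0h → 06 84 fa c0

C2 38 00 00 D5 FF FF F4 06 84 FA C0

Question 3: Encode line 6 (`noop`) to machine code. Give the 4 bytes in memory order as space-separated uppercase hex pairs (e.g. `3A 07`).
29 00 00 00

6. noop fields op=0x29:8|pad=0:24 → word 29000000h → 29 00 00 00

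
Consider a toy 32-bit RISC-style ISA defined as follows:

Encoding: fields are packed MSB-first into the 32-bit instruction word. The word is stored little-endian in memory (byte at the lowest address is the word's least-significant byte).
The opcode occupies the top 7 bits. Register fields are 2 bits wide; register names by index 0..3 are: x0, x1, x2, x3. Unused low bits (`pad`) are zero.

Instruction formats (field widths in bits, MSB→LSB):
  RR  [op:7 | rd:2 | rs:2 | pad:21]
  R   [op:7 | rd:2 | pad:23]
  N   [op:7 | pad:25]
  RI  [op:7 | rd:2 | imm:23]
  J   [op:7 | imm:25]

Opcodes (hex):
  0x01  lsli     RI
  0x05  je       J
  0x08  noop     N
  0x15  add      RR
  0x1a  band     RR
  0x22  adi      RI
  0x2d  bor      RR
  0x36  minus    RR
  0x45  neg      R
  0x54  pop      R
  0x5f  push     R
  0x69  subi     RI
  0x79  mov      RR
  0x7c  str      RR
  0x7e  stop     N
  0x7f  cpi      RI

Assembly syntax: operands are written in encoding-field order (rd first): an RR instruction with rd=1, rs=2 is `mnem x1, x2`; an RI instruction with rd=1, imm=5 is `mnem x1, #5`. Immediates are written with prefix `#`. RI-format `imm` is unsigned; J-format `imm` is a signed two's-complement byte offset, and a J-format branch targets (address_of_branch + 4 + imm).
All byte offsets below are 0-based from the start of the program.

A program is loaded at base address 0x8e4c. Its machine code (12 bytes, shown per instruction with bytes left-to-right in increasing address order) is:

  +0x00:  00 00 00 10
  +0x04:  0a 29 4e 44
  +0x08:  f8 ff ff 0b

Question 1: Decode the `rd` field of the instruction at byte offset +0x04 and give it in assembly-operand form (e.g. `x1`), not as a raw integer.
x0

@+04  little-endian(0a 29 4e 44) = 0x444e290a
  top 7b → 0x22 → adi [RI]
  rd: (w>>23)&0x3=0x0 → x0
  imm: (w>>0)&0x7fffff=0x4e290a → #5122314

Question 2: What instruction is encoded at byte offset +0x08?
je #-8

off 0x08: read f8 ff ff 0b as little → 0x0bfffff8
  op=0x0bfffff8>>25=0x5 ⇒ je (J)
  imm@[24:0]=0x1fffff8 (s25→-8) ⇒ #-8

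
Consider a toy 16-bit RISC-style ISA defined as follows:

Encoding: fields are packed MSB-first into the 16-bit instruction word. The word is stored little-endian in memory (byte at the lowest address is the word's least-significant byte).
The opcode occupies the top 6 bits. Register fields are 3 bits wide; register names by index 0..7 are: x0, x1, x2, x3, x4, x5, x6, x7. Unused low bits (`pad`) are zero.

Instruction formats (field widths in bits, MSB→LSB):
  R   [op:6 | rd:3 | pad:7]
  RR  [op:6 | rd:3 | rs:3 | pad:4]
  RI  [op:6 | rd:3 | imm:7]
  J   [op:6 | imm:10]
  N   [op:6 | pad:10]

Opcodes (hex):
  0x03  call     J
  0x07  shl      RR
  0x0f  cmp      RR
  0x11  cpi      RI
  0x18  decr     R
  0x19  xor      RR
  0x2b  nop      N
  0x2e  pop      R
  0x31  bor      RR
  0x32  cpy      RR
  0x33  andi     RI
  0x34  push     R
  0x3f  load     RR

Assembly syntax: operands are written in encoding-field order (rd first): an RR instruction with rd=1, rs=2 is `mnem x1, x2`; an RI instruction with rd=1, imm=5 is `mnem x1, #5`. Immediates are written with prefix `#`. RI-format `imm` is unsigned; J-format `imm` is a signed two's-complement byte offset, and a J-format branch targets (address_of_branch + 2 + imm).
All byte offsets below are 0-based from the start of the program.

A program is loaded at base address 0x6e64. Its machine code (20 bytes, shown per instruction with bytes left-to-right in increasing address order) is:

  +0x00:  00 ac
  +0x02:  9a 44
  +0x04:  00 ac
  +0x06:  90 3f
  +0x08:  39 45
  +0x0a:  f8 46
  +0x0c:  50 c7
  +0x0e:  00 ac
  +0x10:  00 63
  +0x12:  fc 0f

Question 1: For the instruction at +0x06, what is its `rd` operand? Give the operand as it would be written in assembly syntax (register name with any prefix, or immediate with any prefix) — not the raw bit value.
off 0x06: read 90 3f as little → 0x3f90
  top 6b → 0xf → cmp [RR]
  rd@[9:7]=0x7 ⇒ x7
  rs@[6:4]=0x1 ⇒ x1

x7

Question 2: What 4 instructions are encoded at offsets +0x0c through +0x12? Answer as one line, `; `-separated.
@+0c  little-endian(50 c7) = 0xc750
  opcode bits[15:10]=0x31: bor/RR
  rd@[9:7]=0x6 ⇒ x6
  rs@[6:4]=0x5 ⇒ x5
@+0e  little-endian(00 ac) = 0xac00
  opcode bits[15:10]=0x2b: nop/N
@+10  little-endian(00 63) = 0x6300
  opcode bits[15:10]=0x18: decr/R
  rd@[9:7]=0x6 ⇒ x6
@+12  little-endian(fc 0f) = 0x0ffc
  opcode bits[15:10]=0x3: call/J
  imm@[9:0]=0x3fc (s10→-4) ⇒ #-4

bor x6, x5; nop; decr x6; call #-4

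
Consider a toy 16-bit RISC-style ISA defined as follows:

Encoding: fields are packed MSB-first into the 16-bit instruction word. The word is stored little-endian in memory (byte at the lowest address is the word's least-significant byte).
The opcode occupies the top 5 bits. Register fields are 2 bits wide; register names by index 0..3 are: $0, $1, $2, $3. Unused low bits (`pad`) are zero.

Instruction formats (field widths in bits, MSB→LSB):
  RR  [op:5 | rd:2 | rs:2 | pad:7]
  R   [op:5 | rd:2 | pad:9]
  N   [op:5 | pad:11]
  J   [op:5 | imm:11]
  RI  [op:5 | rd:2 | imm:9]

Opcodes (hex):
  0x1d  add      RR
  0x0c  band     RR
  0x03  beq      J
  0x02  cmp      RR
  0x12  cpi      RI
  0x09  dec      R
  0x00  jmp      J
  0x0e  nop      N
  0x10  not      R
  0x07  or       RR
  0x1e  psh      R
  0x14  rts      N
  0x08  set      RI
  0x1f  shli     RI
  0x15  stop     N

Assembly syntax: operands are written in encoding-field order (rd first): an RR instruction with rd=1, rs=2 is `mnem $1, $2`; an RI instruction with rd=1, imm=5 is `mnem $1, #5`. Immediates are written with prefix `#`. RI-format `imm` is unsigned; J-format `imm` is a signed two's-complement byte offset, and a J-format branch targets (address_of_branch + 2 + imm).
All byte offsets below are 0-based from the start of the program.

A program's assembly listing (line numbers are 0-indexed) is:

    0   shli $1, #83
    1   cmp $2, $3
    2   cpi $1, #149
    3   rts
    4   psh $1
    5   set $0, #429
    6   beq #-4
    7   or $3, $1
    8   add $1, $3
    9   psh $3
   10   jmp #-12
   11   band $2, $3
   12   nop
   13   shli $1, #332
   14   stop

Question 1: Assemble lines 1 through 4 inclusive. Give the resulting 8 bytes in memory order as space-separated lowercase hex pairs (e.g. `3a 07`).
80 15 95 92 00 a0 00 f2

L1: cmp op=0x2:5|rd=2:2|rs=3:2|pad=0:7 ⇒ 0x1580 ⇒ little 80 15
L2: cpi op=0x12:5|rd=1:2|imm=149:9 ⇒ 0x9295 ⇒ little 95 92
L3: rts op=0x14:5|pad=0:11 ⇒ 0xa000 ⇒ little 00 a0
L4: psh op=0x1e:5|rd=1:2|pad=0:9 ⇒ 0xf200 ⇒ little 00 f2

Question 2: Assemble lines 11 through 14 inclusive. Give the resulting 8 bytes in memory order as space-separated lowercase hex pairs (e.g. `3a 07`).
line 11 (band): pack op=0xc:5|rd=2:2|rs=3:2|pad=0:7 = 0x6580; little→ 80 65
line 12 (nop): pack op=0xe:5|pad=0:11 = 0x7000; little→ 00 70
line 13 (shli): pack op=0x1f:5|rd=1:2|imm=332:9 = 0xfb4c; little→ 4c fb
line 14 (stop): pack op=0x15:5|pad=0:11 = 0xa800; little→ 00 a8

80 65 00 70 4c fb 00 a8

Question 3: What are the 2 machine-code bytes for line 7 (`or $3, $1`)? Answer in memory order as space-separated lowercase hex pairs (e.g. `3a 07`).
80 3e

line 7 (or): pack op=0x7:5|rd=3:2|rs=1:2|pad=0:7 = 0x3e80; little→ 80 3e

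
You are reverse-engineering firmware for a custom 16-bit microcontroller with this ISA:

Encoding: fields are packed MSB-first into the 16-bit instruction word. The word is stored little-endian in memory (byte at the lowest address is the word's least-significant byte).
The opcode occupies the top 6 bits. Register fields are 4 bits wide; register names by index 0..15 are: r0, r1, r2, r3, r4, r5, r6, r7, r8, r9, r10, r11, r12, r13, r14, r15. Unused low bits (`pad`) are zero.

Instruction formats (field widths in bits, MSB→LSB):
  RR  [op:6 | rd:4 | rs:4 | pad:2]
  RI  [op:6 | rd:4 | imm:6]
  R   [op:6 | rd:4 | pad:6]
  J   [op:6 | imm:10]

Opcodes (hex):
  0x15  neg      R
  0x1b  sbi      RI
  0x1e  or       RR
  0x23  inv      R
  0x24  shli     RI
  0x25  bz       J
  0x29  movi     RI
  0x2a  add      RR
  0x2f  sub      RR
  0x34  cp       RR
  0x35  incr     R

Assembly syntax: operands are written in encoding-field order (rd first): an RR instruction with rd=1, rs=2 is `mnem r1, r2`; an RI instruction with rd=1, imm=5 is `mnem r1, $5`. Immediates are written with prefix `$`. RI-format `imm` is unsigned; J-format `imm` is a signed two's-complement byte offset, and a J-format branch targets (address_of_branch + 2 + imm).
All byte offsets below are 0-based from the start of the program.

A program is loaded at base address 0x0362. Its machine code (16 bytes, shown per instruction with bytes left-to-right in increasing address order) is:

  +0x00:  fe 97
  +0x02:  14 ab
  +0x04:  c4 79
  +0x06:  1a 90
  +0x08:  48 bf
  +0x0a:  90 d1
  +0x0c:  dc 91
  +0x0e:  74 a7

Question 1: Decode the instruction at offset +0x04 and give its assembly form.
or r7, r1

off 0x04: read c4 79 as little → 0x79c4
  opcode bits[15:10]=0x1e: or/RR
  [9:6] rd=7 = r7
  [5:2] rs=1 = r1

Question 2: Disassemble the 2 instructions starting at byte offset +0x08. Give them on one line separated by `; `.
@+08  little-endian(48 bf) = 0xbf48
  opcode bits[15:10]=0x2f: sub/RR
  rd@[9:6]=0xd ⇒ r13
  rs@[5:2]=0x2 ⇒ r2
@+0a  little-endian(90 d1) = 0xd190
  opcode bits[15:10]=0x34: cp/RR
  rd@[9:6]=0x6 ⇒ r6
  rs@[5:2]=0x4 ⇒ r4

sub r13, r2; cp r6, r4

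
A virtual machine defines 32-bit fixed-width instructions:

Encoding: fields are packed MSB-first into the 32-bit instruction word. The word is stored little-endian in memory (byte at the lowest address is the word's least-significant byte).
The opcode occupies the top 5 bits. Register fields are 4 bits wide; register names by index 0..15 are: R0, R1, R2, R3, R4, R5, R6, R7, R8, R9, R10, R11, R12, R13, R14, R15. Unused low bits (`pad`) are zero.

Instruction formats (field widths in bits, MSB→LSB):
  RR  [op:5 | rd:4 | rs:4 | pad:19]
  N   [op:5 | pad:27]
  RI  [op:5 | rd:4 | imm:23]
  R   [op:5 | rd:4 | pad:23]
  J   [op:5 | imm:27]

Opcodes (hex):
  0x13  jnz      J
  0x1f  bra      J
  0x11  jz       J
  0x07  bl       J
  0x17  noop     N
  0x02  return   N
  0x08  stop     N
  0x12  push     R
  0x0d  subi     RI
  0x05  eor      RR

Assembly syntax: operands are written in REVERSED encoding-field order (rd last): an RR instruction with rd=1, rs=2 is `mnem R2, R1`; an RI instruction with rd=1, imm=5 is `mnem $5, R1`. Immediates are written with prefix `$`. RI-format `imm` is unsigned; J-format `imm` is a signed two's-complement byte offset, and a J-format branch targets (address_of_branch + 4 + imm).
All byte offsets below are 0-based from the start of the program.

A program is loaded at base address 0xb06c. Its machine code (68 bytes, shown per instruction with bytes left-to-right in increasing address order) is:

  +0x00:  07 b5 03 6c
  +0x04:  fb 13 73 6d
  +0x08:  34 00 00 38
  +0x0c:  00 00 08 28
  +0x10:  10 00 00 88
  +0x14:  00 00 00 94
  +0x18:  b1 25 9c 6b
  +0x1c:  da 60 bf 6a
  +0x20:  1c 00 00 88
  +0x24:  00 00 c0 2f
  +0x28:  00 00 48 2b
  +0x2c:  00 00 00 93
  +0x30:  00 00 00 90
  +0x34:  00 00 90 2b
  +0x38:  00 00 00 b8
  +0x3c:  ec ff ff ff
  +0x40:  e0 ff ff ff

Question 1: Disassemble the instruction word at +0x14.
off 0x14: read 00 00 00 94 as little → 0x94000000
  opcode bits[31:27]=0x12: push/R
  rd@[26:23]=0x8 ⇒ R8

push R8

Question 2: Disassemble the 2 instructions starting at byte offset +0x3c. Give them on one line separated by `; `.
[3c] ec ff ff ff → 0xffffffec
  opcode bits[31:27]=0x1f: bra/J
  imm: (w>>0)&0x7ffffff=0x7ffffec (s27→-20) → $-20
[40] e0 ff ff ff → 0xffffffe0
  opcode bits[31:27]=0x1f: bra/J
  imm: (w>>0)&0x7ffffff=0x7ffffe0 (s27→-32) → $-32

bra $-20; bra $-32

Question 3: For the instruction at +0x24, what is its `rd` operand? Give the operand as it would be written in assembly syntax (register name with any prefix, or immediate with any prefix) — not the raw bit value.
@+24  little-endian(00 00 c0 2f) = 0x2fc00000
  opcode bits[31:27]=0x5: eor/RR
  rd: (w>>23)&0xf=0xf → R15
  rs: (w>>19)&0xf=0x8 → R8

R15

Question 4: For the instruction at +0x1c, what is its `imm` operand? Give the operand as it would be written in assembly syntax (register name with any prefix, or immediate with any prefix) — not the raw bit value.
off 0x1c: read da 60 bf 6a as little → 0x6abf60da
  top 5b → 0xd → subi [RI]
  rd: (w>>23)&0xf=0x5 → R5
  imm: (w>>0)&0x7fffff=0x3f60da → $4153562

$4153562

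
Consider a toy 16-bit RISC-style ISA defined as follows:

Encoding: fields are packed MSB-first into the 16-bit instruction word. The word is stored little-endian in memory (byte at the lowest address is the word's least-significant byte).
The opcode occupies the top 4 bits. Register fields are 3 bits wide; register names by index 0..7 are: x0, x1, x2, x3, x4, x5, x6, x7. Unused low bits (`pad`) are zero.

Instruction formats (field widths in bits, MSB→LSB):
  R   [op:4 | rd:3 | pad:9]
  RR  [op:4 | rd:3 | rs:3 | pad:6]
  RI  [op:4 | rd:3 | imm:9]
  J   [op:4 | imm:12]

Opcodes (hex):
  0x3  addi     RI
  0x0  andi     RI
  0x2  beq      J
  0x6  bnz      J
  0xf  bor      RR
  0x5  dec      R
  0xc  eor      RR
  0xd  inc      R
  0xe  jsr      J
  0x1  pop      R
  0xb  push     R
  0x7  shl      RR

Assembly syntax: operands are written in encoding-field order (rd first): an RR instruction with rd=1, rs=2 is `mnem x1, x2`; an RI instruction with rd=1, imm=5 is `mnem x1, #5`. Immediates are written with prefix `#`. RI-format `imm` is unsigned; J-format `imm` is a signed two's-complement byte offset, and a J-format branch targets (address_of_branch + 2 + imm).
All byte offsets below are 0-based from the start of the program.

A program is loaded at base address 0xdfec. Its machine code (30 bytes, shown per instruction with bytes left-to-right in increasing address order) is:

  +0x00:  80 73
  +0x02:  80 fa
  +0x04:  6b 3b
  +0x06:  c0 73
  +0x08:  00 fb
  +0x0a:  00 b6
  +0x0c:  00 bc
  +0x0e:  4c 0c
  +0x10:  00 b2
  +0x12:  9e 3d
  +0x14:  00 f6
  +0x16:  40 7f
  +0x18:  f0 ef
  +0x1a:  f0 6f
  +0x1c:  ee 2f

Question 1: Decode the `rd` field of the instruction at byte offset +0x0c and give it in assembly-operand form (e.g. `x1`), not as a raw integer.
+0x0c: 00 bc ⇒ word 0xbc00 (little)
  op=0xbc00>>12=0xb ⇒ push (R)
  rd: (w>>9)&0x7=0x6 → x6

x6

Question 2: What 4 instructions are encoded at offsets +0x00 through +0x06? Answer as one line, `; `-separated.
+0x00: 80 73 ⇒ word 0x7380 (little)
  top 4b → 0x7 → shl [RR]
  [11:9] rd=1 = x1
  [8:6] rs=6 = x6
+0x02: 80 fa ⇒ word 0xfa80 (little)
  top 4b → 0xf → bor [RR]
  [11:9] rd=5 = x5
  [8:6] rs=2 = x2
+0x04: 6b 3b ⇒ word 0x3b6b (little)
  top 4b → 0x3 → addi [RI]
  [11:9] rd=5 = x5
  [8:0] imm=363 = #363
+0x06: c0 73 ⇒ word 0x73c0 (little)
  top 4b → 0x7 → shl [RR]
  [11:9] rd=1 = x1
  [8:6] rs=7 = x7

shl x1, x6; bor x5, x2; addi x5, #363; shl x1, x7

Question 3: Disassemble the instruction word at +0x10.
push x1

+0x10: 00 b2 ⇒ word 0xb200 (little)
  op=0xb200>>12=0xb ⇒ push (R)
  [11:9] rd=1 = x1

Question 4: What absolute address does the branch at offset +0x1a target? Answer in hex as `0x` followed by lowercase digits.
0xdff8

@+1a  little-endian(f0 6f) = 0x6ff0
  opcode bits[15:12]=0x6: bnz/J
  imm@[11:0]=0xff0 (s12→-16) ⇒ #-16
  target = base 0xdfec + off 0x1a + 2 + imm -16 = 0xdff8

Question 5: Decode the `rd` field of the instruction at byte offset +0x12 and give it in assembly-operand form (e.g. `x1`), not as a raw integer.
x6

[12] 9e 3d → 0x3d9e
  op=0x3d9e>>12=0x3 ⇒ addi (RI)
  rd@[11:9]=0x6 ⇒ x6
  imm@[8:0]=0x19e ⇒ #414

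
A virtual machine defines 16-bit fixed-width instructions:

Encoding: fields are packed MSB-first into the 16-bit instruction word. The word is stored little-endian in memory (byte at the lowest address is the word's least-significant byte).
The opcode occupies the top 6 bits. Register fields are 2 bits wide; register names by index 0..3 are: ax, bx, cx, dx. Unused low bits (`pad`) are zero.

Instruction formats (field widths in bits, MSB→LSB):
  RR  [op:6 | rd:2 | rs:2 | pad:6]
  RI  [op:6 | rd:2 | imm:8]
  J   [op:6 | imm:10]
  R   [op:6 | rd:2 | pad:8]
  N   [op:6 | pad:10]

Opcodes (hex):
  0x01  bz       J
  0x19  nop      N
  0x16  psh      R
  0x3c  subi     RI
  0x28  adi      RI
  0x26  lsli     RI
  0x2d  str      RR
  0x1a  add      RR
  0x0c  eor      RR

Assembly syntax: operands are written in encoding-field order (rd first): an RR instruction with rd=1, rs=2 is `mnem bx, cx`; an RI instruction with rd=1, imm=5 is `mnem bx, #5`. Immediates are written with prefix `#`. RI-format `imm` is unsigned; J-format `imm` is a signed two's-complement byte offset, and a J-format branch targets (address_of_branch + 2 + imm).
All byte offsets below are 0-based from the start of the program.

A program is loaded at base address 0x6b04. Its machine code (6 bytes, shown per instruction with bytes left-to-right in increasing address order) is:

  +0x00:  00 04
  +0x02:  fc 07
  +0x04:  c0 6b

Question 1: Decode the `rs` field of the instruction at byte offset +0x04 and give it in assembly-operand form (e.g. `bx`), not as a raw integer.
dx

@+04  little-endian(c0 6b) = 0x6bc0
  top 6b → 0x1a → add [RR]
  [9:8] rd=3 = dx
  [7:6] rs=3 = dx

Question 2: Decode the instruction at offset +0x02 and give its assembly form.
[02] fc 07 → 0x07fc
  op=0x07fc>>10=0x1 ⇒ bz (J)
  [9:0] imm=1020 (s10→-4) = #-4

bz #-4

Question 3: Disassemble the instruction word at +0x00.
+0x00: 00 04 ⇒ word 0x0400 (little)
  op=0x0400>>10=0x1 ⇒ bz (J)
  imm: (w>>0)&0x3ff=0x0 → #0

bz #0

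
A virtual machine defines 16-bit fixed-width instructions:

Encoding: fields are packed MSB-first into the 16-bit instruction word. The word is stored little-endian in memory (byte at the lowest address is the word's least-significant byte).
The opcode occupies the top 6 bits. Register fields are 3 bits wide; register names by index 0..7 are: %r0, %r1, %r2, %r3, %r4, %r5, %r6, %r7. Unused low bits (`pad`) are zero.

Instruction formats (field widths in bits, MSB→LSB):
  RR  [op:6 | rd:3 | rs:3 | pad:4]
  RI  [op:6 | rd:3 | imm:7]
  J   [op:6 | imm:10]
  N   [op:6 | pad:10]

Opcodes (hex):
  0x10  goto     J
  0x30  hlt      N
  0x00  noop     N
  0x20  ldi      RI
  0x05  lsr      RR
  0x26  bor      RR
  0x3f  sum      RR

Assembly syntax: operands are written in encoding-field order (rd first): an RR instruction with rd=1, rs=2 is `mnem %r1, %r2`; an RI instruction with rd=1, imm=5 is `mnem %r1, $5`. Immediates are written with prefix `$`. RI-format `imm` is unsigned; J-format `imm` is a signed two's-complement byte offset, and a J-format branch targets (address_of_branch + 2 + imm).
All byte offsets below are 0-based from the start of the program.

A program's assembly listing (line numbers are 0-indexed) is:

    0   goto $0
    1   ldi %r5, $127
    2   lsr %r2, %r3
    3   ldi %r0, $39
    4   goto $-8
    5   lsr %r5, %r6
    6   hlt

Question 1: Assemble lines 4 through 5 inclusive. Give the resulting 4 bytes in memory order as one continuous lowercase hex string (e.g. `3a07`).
4. goto fields op=0x10:6|imm=-8:10 → word 43f8h → f8 43
5. lsr fields op=0x5:6|rd=5:3|rs=6:3|pad=0:4 → word 16e0h → e0 16

f843e016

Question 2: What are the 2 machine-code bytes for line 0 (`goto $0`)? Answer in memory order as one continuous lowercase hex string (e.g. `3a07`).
0040

L0: goto op=0x10:6|imm=0:10 ⇒ 0x4000 ⇒ little 00 40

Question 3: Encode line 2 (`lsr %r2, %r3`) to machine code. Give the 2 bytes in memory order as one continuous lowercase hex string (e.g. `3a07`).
3015

line 2 (lsr): pack op=0x5:6|rd=2:3|rs=3:3|pad=0:4 = 0x1530; little→ 30 15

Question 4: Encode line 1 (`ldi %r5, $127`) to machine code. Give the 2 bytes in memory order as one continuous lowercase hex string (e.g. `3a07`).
line 1 (ldi): pack op=0x20:6|rd=5:3|imm=127:7 = 0x82ff; little→ ff 82

ff82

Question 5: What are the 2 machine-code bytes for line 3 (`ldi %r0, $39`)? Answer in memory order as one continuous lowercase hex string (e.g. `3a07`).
3. ldi fields op=0x20:6|rd=0:3|imm=39:7 → word 8027h → 27 80

2780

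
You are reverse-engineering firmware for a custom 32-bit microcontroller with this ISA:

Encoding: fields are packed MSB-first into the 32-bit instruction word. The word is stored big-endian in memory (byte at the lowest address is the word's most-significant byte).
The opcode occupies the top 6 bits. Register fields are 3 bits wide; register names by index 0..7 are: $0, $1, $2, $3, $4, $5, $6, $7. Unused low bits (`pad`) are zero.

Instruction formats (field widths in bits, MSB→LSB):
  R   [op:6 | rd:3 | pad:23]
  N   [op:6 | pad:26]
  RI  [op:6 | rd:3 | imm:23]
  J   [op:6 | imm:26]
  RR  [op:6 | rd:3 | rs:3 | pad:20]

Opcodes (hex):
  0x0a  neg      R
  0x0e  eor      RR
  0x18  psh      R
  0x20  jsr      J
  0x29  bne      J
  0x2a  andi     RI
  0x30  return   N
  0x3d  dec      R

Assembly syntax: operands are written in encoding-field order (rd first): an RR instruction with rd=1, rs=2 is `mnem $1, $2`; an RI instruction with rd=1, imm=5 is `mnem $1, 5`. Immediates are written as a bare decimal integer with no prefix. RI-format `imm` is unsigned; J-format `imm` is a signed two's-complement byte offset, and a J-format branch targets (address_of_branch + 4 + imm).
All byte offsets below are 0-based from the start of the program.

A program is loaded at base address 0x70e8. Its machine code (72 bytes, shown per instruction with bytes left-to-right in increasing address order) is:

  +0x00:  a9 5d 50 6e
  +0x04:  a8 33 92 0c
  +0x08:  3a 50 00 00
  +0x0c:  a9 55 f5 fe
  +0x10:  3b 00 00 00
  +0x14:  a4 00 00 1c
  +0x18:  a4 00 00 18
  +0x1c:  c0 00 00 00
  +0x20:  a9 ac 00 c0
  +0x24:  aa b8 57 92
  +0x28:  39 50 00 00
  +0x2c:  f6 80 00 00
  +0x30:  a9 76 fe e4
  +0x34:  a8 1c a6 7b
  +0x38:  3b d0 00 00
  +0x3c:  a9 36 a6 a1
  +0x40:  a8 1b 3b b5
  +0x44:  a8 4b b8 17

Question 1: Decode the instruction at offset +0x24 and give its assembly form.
andi $5, 3692434

@+24  big-endian(aa b8 57 92) = 0xaab85792
  op=0xaab85792>>26=0x2a ⇒ andi (RI)
  rd: (w>>23)&0x7=0x5 → $5
  imm: (w>>0)&0x7fffff=0x385792 → 3692434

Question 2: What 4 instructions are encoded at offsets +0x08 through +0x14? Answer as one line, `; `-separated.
@+08  big-endian(3a 50 00 00) = 0x3a500000
  op=0x3a500000>>26=0xe ⇒ eor (RR)
  rd: (w>>23)&0x7=0x4 → $4
  rs: (w>>20)&0x7=0x5 → $5
@+0c  big-endian(a9 55 f5 fe) = 0xa955f5fe
  op=0xa955f5fe>>26=0x2a ⇒ andi (RI)
  rd: (w>>23)&0x7=0x2 → $2
  imm: (w>>0)&0x7fffff=0x55f5fe → 5633534
@+10  big-endian(3b 00 00 00) = 0x3b000000
  op=0x3b000000>>26=0xe ⇒ eor (RR)
  rd: (w>>23)&0x7=0x6 → $6
  rs: (w>>20)&0x7=0x0 → $0
@+14  big-endian(a4 00 00 1c) = 0xa400001c
  op=0xa400001c>>26=0x29 ⇒ bne (J)
  imm: (w>>0)&0x3ffffff=0x1c → 28

eor $4, $5; andi $2, 5633534; eor $6, $0; bne 28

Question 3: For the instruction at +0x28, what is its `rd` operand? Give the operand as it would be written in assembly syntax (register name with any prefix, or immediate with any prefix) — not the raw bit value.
$2

off 0x28: read 39 50 00 00 as big → 0x39500000
  op=0x39500000>>26=0xe ⇒ eor (RR)
  rd@[25:23]=0x2 ⇒ $2
  rs@[22:20]=0x5 ⇒ $5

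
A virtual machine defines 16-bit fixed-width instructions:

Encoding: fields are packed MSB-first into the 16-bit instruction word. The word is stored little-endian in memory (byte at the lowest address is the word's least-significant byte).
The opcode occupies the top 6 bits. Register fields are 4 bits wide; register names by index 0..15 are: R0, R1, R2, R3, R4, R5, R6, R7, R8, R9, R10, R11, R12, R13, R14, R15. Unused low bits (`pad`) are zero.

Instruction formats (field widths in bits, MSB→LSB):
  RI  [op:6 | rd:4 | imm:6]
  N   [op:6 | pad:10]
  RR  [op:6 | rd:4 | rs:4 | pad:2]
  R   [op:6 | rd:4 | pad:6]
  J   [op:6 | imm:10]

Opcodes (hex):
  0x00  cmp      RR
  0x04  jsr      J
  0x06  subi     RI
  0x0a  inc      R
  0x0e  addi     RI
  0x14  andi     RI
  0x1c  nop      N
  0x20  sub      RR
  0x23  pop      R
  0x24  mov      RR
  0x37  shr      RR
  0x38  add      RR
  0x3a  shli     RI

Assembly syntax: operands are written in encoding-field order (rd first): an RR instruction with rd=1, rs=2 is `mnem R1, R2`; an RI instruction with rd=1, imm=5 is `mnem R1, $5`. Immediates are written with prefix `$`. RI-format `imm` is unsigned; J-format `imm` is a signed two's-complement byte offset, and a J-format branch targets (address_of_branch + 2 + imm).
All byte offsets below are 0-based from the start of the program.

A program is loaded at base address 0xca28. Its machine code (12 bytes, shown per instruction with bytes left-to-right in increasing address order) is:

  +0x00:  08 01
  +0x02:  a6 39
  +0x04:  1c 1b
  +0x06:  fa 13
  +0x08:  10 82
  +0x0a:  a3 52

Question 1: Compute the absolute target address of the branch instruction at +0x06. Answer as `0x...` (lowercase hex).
0xca2a

+0x06: fa 13 ⇒ word 0x13fa (little)
  opcode bits[15:10]=0x4: jsr/J
  imm: (w>>0)&0x3ff=0x3fa (s10→-6) → $-6
  target = base 0xca28 + off 0x06 + 2 + imm -6 = 0xca2a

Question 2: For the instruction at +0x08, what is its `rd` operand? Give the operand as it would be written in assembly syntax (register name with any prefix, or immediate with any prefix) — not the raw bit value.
+0x08: 10 82 ⇒ word 0x8210 (little)
  opcode bits[15:10]=0x20: sub/RR
  rd: (w>>6)&0xf=0x8 → R8
  rs: (w>>2)&0xf=0x4 → R4

R8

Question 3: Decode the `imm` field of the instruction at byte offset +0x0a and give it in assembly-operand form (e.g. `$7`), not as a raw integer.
$35

off 0x0a: read a3 52 as little → 0x52a3
  op=0x52a3>>10=0x14 ⇒ andi (RI)
  rd@[9:6]=0xa ⇒ R10
  imm@[5:0]=0x23 ⇒ $35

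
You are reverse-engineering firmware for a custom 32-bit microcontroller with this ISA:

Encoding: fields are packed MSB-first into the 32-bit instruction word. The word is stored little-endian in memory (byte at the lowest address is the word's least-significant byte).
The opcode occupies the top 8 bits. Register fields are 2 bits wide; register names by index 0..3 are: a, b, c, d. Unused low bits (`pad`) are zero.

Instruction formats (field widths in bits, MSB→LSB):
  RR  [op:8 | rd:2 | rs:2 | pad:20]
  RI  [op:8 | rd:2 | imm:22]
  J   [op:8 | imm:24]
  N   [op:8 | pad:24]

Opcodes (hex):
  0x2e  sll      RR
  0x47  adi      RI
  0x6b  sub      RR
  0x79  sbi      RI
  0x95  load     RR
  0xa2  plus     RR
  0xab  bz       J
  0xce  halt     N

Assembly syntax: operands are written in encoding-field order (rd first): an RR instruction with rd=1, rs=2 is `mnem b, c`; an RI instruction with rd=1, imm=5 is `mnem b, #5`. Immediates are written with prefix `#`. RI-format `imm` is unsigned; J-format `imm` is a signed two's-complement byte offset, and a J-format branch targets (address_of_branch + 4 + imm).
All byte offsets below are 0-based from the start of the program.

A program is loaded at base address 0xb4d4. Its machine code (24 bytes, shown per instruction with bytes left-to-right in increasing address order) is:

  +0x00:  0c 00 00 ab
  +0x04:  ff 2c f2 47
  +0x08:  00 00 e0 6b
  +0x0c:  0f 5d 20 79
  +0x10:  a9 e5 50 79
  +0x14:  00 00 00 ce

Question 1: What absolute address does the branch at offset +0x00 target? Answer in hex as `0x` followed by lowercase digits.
+0x00: 0c 00 00 ab ⇒ word 0xab00000c (little)
  op=0xab00000c>>24=0xab ⇒ bz (J)
  imm@[23:0]=0xc ⇒ #12
  target = base 0xb4d4 + off 0x00 + 4 + imm 12 = 0xb4e4

0xb4e4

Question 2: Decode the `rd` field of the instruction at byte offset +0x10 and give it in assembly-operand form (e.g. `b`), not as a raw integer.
@+10  little-endian(a9 e5 50 79) = 0x7950e5a9
  top 8b → 0x79 → sbi [RI]
  rd: (w>>22)&0x3=0x1 → b
  imm: (w>>0)&0x3fffff=0x10e5a9 → #1107369

b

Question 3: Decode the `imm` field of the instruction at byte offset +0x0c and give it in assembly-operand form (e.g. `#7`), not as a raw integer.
+0x0c: 0f 5d 20 79 ⇒ word 0x79205d0f (little)
  opcode bits[31:24]=0x79: sbi/RI
  [23:22] rd=0 = a
  [21:0] imm=2120975 = #2120975

#2120975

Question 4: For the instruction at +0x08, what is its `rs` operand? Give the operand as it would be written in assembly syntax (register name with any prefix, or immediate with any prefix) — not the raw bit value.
c

off 0x08: read 00 00 e0 6b as little → 0x6be00000
  op=0x6be00000>>24=0x6b ⇒ sub (RR)
  rd@[23:22]=0x3 ⇒ d
  rs@[21:20]=0x2 ⇒ c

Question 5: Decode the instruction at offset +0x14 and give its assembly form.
@+14  little-endian(00 00 00 ce) = 0xce000000
  opcode bits[31:24]=0xce: halt/N

halt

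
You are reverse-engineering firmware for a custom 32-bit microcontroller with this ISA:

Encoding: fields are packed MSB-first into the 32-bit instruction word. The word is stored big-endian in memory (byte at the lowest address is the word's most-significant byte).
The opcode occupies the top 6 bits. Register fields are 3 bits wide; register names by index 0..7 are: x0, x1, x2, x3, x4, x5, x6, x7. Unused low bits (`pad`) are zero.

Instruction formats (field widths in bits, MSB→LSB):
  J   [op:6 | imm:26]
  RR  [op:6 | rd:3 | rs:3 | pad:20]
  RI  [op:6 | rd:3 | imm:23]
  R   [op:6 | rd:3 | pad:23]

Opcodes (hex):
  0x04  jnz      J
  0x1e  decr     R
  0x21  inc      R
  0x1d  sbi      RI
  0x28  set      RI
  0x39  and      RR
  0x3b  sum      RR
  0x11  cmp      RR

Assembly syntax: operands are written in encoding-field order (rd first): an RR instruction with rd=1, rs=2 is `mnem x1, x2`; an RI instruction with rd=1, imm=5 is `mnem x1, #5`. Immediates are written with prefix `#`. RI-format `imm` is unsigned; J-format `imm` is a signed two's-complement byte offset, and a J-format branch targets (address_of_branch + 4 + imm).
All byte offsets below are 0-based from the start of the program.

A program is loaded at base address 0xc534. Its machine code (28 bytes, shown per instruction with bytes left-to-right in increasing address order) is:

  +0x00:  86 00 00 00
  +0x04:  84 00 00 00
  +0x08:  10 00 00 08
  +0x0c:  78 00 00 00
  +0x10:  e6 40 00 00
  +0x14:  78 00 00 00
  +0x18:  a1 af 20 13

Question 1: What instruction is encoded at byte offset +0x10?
+0x10: e6 40 00 00 ⇒ word 0xe6400000 (big)
  opcode bits[31:26]=0x39: and/RR
  rd: (w>>23)&0x7=0x4 → x4
  rs: (w>>20)&0x7=0x4 → x4

and x4, x4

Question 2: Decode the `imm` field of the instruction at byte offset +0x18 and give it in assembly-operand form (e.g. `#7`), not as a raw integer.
#3088403

@+18  big-endian(a1 af 20 13) = 0xa1af2013
  top 6b → 0x28 → set [RI]
  [25:23] rd=3 = x3
  [22:0] imm=3088403 = #3088403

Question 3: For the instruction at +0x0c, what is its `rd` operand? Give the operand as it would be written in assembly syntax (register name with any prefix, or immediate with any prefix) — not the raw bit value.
x0

[0c] 78 00 00 00 → 0x78000000
  top 6b → 0x1e → decr [R]
  rd@[25:23]=0x0 ⇒ x0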